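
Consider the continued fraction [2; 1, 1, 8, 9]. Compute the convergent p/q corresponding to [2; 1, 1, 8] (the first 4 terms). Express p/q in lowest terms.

Start with 8.
1 + 1/(8/1) = 1 + 1/8 = 9/8
1 + 1/(9/8) = 1 + 8/9 = 17/9
2 + 1/(17/9) = 2 + 9/17 = 43/17

43/17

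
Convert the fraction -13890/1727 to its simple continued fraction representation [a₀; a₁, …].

Apply division with remainder until the remainder is 0:
-13890 ÷ 1727 → quotient -9, remainder 1653
1727 ÷ 1653 → quotient 1, remainder 74
1653 ÷ 74 → quotient 22, remainder 25
74 ÷ 25 → quotient 2, remainder 24
25 ÷ 24 → quotient 1, remainder 1
24 ÷ 1 → quotient 24, remainder 0

[-9; 1, 22, 2, 1, 24]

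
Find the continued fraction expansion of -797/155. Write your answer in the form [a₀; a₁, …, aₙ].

Apply division with remainder until the remainder is 0:
⌊-797/155⌋ = -6, remainder 133
⌊155/133⌋ = 1, remainder 22
⌊133/22⌋ = 6, remainder 1
⌊22/1⌋ = 22, remainder 0

[-6; 1, 6, 22]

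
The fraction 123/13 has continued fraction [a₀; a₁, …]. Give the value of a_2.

123 ÷ 13 → quotient 9, remainder 6
13 ÷ 6 → quotient 2, remainder 1
6 ÷ 1 → quotient 6, remainder 0

6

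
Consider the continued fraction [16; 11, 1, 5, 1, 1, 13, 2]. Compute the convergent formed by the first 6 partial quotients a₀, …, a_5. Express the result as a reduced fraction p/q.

2477/154

a_0 = 16: 16/1
a_1 = 11: 177/11
a_2 = 1: 193/12
a_3 = 5: 1142/71
a_4 = 1: 1335/83
a_5 = 1: 2477/154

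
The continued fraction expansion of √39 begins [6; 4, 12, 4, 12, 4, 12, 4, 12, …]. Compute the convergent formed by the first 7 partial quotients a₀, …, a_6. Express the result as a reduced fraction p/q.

Start with 12.
4 + 1/(12/1) = 4 + 1/12 = 49/12
12 + 1/(49/12) = 12 + 12/49 = 600/49
4 + 1/(600/49) = 4 + 49/600 = 2449/600
12 + 1/(2449/600) = 12 + 600/2449 = 29988/2449
4 + 1/(29988/2449) = 4 + 2449/29988 = 122401/29988
6 + 1/(122401/29988) = 6 + 29988/122401 = 764394/122401

764394/122401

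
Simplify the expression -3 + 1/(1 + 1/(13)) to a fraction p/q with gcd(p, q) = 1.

a_0 = -3: -3/1
a_1 = 1: -2/1
a_2 = 13: -29/14

-29/14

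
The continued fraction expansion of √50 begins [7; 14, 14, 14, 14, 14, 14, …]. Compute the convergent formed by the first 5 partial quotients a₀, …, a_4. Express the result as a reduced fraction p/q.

275807/39005

Compute successive convergents:
a_0 = 7: 7/1
a_1 = 14: 99/14
a_2 = 14: 1393/197
a_3 = 14: 19601/2772
a_4 = 14: 275807/39005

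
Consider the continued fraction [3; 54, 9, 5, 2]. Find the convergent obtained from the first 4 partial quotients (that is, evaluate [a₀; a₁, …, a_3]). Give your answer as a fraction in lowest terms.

7513/2489

Start with 5.
9 + 1/(5/1) = 9 + 1/5 = 46/5
54 + 1/(46/5) = 54 + 5/46 = 2489/46
3 + 1/(2489/46) = 3 + 46/2489 = 7513/2489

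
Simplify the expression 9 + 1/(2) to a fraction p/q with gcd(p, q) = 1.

19/2

Compute successive convergents:
a_0 = 9: 9/1
a_1 = 2: 19/2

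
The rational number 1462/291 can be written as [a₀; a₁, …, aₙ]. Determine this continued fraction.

Apply division with remainder until the remainder is 0:
1462 ÷ 291 → quotient 5, remainder 7
291 ÷ 7 → quotient 41, remainder 4
7 ÷ 4 → quotient 1, remainder 3
4 ÷ 3 → quotient 1, remainder 1
3 ÷ 1 → quotient 3, remainder 0

[5; 41, 1, 1, 3]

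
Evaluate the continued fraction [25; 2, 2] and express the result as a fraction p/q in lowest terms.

a_0 = 25: 25/1
a_1 = 2: 51/2
a_2 = 2: 127/5

127/5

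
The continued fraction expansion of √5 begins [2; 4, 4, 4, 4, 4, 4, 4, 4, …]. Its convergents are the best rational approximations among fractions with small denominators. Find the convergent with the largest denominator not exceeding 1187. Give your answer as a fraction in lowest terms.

682/305

a_0 = 2: 2/1  (≤ bound)
a_1 = 4: 9/4  (≤ bound)
a_2 = 4: 38/17  (≤ bound)
a_3 = 4: 161/72  (≤ bound)
a_4 = 4: 682/305  (≤ bound)
a_5 = 4: 2889/1292  (> 1187, stop)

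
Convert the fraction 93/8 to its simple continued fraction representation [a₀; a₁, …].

[11; 1, 1, 1, 2]

93 = 11·8 + 5, so a_0 = 11
8 = 1·5 + 3, so a_1 = 1
5 = 1·3 + 2, so a_2 = 1
3 = 1·2 + 1, so a_3 = 1
2 = 2·1 + 0, so a_4 = 2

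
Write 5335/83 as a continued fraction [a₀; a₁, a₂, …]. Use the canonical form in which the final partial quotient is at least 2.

[64; 3, 1, 1, 1, 1, 4]

5335 ÷ 83 → quotient 64, remainder 23
83 ÷ 23 → quotient 3, remainder 14
23 ÷ 14 → quotient 1, remainder 9
14 ÷ 9 → quotient 1, remainder 5
9 ÷ 5 → quotient 1, remainder 4
5 ÷ 4 → quotient 1, remainder 1
4 ÷ 1 → quotient 4, remainder 0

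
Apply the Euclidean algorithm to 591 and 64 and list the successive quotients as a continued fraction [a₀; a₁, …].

[9; 4, 3, 1, 3]

⌊591/64⌋ = 9, remainder 15
⌊64/15⌋ = 4, remainder 4
⌊15/4⌋ = 3, remainder 3
⌊4/3⌋ = 1, remainder 1
⌊3/1⌋ = 3, remainder 0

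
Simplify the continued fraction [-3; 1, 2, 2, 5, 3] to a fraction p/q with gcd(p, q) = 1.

Build up convergents one term at a time:
a_0 = -3: -3/1
a_1 = 1: -2/1
a_2 = 2: -7/3
a_3 = 2: -16/7
a_4 = 5: -87/38
a_5 = 3: -277/121

-277/121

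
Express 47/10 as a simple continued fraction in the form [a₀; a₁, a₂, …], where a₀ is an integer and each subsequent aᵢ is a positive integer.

[4; 1, 2, 3]

Repeatedly divide and take the remainder:
⌊47/10⌋ = 4, remainder 7
⌊10/7⌋ = 1, remainder 3
⌊7/3⌋ = 2, remainder 1
⌊3/1⌋ = 3, remainder 0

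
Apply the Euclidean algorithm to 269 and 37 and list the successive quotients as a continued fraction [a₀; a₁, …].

269 ÷ 37 → quotient 7, remainder 10
37 ÷ 10 → quotient 3, remainder 7
10 ÷ 7 → quotient 1, remainder 3
7 ÷ 3 → quotient 2, remainder 1
3 ÷ 1 → quotient 3, remainder 0

[7; 3, 1, 2, 3]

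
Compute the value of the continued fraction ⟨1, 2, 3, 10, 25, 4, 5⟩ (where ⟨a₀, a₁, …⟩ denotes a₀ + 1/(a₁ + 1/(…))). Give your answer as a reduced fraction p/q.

a_0 = 1: 1/1
a_1 = 2: 3/2
a_2 = 3: 10/7
a_3 = 10: 103/72
a_4 = 25: 2585/1807
a_5 = 4: 10443/7300
a_6 = 5: 54800/38307

54800/38307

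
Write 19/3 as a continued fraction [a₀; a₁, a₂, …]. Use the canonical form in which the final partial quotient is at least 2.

[6; 3]

Run the Euclidean algorithm, recording each quotient:
19 = 6·3 + 1, so a_0 = 6
3 = 3·1 + 0, so a_1 = 3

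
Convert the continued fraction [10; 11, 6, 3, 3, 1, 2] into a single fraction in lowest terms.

25557/2533

Collapse the nested fraction from the inside out:
Start with 2.
1 + 1/(2/1) = 1 + 1/2 = 3/2
3 + 1/(3/2) = 3 + 2/3 = 11/3
3 + 1/(11/3) = 3 + 3/11 = 36/11
6 + 1/(36/11) = 6 + 11/36 = 227/36
11 + 1/(227/36) = 11 + 36/227 = 2533/227
10 + 1/(2533/227) = 10 + 227/2533 = 25557/2533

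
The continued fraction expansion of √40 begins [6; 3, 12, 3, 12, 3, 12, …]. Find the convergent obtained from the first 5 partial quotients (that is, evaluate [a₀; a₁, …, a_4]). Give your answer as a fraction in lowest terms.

8886/1405

Start with 12.
3 + 1/(12/1) = 3 + 1/12 = 37/12
12 + 1/(37/12) = 12 + 12/37 = 456/37
3 + 1/(456/37) = 3 + 37/456 = 1405/456
6 + 1/(1405/456) = 6 + 456/1405 = 8886/1405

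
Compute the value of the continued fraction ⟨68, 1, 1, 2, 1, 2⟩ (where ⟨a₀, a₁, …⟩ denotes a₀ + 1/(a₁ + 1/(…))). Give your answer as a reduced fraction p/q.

Collapse the nested fraction from the inside out:
Start with 2.
1 + 1/(2/1) = 1 + 1/2 = 3/2
2 + 1/(3/2) = 2 + 2/3 = 8/3
1 + 1/(8/3) = 1 + 3/8 = 11/8
1 + 1/(11/8) = 1 + 8/11 = 19/11
68 + 1/(19/11) = 68 + 11/19 = 1303/19

1303/19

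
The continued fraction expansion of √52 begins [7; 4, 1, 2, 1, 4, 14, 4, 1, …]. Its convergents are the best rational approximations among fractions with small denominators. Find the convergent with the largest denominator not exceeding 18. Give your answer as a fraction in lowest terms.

a_0 = 7: 7/1  (≤ bound)
a_1 = 4: 29/4  (≤ bound)
a_2 = 1: 36/5  (≤ bound)
a_3 = 2: 101/14  (≤ bound)
a_4 = 1: 137/19  (> 18, stop)

101/14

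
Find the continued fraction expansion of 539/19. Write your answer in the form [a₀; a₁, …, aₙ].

[28; 2, 1, 2, 2]

539 ÷ 19 → quotient 28, remainder 7
19 ÷ 7 → quotient 2, remainder 5
7 ÷ 5 → quotient 1, remainder 2
5 ÷ 2 → quotient 2, remainder 1
2 ÷ 1 → quotient 2, remainder 0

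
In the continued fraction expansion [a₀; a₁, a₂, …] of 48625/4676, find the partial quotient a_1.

Repeatedly divide and take the remainder:
48625 ÷ 4676 → quotient 10, remainder 1865
4676 ÷ 1865 → quotient 2, remainder 946

2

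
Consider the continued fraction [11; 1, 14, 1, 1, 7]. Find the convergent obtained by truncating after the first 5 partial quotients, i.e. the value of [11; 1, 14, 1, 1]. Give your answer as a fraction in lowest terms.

370/31

Start with 1.
1 + 1/(1/1) = 1 + 1/1 = 2/1
14 + 1/(2/1) = 14 + 1/2 = 29/2
1 + 1/(29/2) = 1 + 2/29 = 31/29
11 + 1/(31/29) = 11 + 29/31 = 370/31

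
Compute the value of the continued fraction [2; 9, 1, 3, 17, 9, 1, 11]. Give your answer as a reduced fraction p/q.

a_0 = 2: 2/1
a_1 = 9: 19/9
a_2 = 1: 21/10
a_3 = 3: 82/39
a_4 = 17: 1415/673
a_5 = 9: 12817/6096
a_6 = 1: 14232/6769
a_7 = 11: 169369/80555

169369/80555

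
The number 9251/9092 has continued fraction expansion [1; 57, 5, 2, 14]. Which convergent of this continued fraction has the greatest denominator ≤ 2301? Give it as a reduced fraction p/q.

List convergents until the denominator exceeds the bound:
a_0 = 1: 1/1  (≤ bound)
a_1 = 57: 58/57  (≤ bound)
a_2 = 5: 291/286  (≤ bound)
a_3 = 2: 640/629  (≤ bound)
a_4 = 14: 9251/9092  (> 2301, stop)

640/629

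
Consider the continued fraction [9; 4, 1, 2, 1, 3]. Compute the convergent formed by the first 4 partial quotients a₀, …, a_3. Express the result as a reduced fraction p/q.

129/14

Start with 2.
1 + 1/(2/1) = 1 + 1/2 = 3/2
4 + 1/(3/2) = 4 + 2/3 = 14/3
9 + 1/(14/3) = 9 + 3/14 = 129/14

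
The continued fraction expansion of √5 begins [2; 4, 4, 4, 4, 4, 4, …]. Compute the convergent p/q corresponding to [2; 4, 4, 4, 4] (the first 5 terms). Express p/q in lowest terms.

a_0 = 2: 2/1
a_1 = 4: 9/4
a_2 = 4: 38/17
a_3 = 4: 161/72
a_4 = 4: 682/305

682/305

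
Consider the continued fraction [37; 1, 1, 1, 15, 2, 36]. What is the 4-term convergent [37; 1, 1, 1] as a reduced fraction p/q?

Start with 1.
1 + 1/(1/1) = 1 + 1/1 = 2/1
1 + 1/(2/1) = 1 + 1/2 = 3/2
37 + 1/(3/2) = 37 + 2/3 = 113/3

113/3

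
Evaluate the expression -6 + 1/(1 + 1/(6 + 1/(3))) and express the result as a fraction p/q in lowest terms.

Use the convergent recurrence hₖ = aₖ·hₖ₋₁ + hₖ₋₂ (and likewise for the denominators kₖ):
a_0 = -6: -6/1
a_1 = 1: -5/1
a_2 = 6: -36/7
a_3 = 3: -113/22

-113/22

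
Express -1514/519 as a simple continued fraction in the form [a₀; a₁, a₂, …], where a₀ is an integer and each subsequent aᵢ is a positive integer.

Apply division with remainder until the remainder is 0:
-1514 = -3·519 + 43, so a_0 = -3
519 = 12·43 + 3, so a_1 = 12
43 = 14·3 + 1, so a_2 = 14
3 = 3·1 + 0, so a_3 = 3

[-3; 12, 14, 3]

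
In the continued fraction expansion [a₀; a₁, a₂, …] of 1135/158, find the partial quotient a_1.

1135 = 7·158 + 29, so a_0 = 7
158 = 5·29 + 13, so a_1 = 5

5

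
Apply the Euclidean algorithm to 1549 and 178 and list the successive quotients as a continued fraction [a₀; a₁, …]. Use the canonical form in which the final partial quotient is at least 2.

[8; 1, 2, 2, 1, 3, 1, 3]

1549 = 8·178 + 125, so a_0 = 8
178 = 1·125 + 53, so a_1 = 1
125 = 2·53 + 19, so a_2 = 2
53 = 2·19 + 15, so a_3 = 2
19 = 1·15 + 4, so a_4 = 1
15 = 3·4 + 3, so a_5 = 3
4 = 1·3 + 1, so a_6 = 1
3 = 3·1 + 0, so a_7 = 3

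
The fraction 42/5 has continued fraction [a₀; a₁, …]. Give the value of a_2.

2

Repeatedly divide and take the remainder:
⌊42/5⌋ = 8, remainder 2
⌊5/2⌋ = 2, remainder 1
⌊2/1⌋ = 2, remainder 0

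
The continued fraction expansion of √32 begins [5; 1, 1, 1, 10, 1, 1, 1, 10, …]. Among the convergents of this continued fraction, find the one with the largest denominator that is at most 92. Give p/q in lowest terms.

a_0 = 5: 5/1  (≤ bound)
a_1 = 1: 6/1  (≤ bound)
a_2 = 1: 11/2  (≤ bound)
a_3 = 1: 17/3  (≤ bound)
a_4 = 10: 181/32  (≤ bound)
a_5 = 1: 198/35  (≤ bound)
a_6 = 1: 379/67  (≤ bound)
a_7 = 1: 577/102  (> 92, stop)

379/67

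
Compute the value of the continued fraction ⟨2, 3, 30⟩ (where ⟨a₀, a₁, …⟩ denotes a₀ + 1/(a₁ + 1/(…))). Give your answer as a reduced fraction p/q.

212/91

Start with 30.
3 + 1/(30/1) = 3 + 1/30 = 91/30
2 + 1/(91/30) = 2 + 30/91 = 212/91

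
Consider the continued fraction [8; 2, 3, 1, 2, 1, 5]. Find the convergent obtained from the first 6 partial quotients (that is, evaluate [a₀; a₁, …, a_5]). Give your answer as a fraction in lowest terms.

a_0 = 8: 8/1
a_1 = 2: 17/2
a_2 = 3: 59/7
a_3 = 1: 76/9
a_4 = 2: 211/25
a_5 = 1: 287/34

287/34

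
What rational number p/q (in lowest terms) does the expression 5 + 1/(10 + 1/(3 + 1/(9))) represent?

Compute successive convergents:
a_0 = 5: 5/1
a_1 = 10: 51/10
a_2 = 3: 158/31
a_3 = 9: 1473/289

1473/289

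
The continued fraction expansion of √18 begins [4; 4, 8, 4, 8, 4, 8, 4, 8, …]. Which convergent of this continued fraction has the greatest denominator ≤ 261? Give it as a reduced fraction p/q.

577/136

a_0 = 4: 4/1  (≤ bound)
a_1 = 4: 17/4  (≤ bound)
a_2 = 8: 140/33  (≤ bound)
a_3 = 4: 577/136  (≤ bound)
a_4 = 8: 4756/1121  (> 261, stop)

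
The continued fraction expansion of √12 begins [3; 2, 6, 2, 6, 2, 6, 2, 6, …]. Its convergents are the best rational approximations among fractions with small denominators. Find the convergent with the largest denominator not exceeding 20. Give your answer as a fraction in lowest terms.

45/13

a_0 = 3: 3/1  (≤ bound)
a_1 = 2: 7/2  (≤ bound)
a_2 = 6: 45/13  (≤ bound)
a_3 = 2: 97/28  (> 20, stop)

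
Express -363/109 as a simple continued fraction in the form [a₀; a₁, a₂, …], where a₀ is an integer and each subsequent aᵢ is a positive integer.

⌊-363/109⌋ = -4, remainder 73
⌊109/73⌋ = 1, remainder 36
⌊73/36⌋ = 2, remainder 1
⌊36/1⌋ = 36, remainder 0

[-4; 1, 2, 36]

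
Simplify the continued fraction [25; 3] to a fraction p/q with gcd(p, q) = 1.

76/3

a_0 = 25: 25/1
a_1 = 3: 76/3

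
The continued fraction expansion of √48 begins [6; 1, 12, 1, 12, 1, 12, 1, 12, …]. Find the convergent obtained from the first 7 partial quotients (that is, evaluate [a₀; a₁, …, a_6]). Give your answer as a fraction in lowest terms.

17466/2521

a_0 = 6: 6/1
a_1 = 1: 7/1
a_2 = 12: 90/13
a_3 = 1: 97/14
a_4 = 12: 1254/181
a_5 = 1: 1351/195
a_6 = 12: 17466/2521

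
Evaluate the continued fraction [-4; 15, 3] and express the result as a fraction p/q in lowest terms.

Start with 3.
15 + 1/(3/1) = 15 + 1/3 = 46/3
-4 + 1/(46/3) = -4 + 3/46 = -181/46

-181/46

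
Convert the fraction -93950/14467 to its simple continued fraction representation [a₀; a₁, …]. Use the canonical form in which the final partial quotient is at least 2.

-93950 ÷ 14467 → quotient -7, remainder 7319
14467 ÷ 7319 → quotient 1, remainder 7148
7319 ÷ 7148 → quotient 1, remainder 171
7148 ÷ 171 → quotient 41, remainder 137
171 ÷ 137 → quotient 1, remainder 34
137 ÷ 34 → quotient 4, remainder 1
34 ÷ 1 → quotient 34, remainder 0

[-7; 1, 1, 41, 1, 4, 34]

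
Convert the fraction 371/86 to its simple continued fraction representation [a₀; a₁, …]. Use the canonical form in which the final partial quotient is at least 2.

[4; 3, 5, 2, 2]

371 = 4·86 + 27, so a_0 = 4
86 = 3·27 + 5, so a_1 = 3
27 = 5·5 + 2, so a_2 = 5
5 = 2·2 + 1, so a_3 = 2
2 = 2·1 + 0, so a_4 = 2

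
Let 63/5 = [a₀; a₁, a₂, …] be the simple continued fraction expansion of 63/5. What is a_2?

1

⌊63/5⌋ = 12, remainder 3
⌊5/3⌋ = 1, remainder 2
⌊3/2⌋ = 1, remainder 1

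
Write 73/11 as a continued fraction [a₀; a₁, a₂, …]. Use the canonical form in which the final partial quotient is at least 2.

[6; 1, 1, 1, 3]

73 = 6·11 + 7, so a_0 = 6
11 = 1·7 + 4, so a_1 = 1
7 = 1·4 + 3, so a_2 = 1
4 = 1·3 + 1, so a_3 = 1
3 = 3·1 + 0, so a_4 = 3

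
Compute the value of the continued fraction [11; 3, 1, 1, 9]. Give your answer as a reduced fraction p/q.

756/67

Collapse the nested fraction from the inside out:
Start with 9.
1 + 1/(9/1) = 1 + 1/9 = 10/9
1 + 1/(10/9) = 1 + 9/10 = 19/10
3 + 1/(19/10) = 3 + 10/19 = 67/19
11 + 1/(67/19) = 11 + 19/67 = 756/67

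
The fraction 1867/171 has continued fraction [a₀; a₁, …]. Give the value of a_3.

4

⌊1867/171⌋ = 10, remainder 157
⌊171/157⌋ = 1, remainder 14
⌊157/14⌋ = 11, remainder 3
⌊14/3⌋ = 4, remainder 2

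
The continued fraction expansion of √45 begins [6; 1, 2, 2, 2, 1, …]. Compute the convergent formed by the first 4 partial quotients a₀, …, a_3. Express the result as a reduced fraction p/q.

47/7

Start with 2.
2 + 1/(2/1) = 2 + 1/2 = 5/2
1 + 1/(5/2) = 1 + 2/5 = 7/5
6 + 1/(7/5) = 6 + 5/7 = 47/7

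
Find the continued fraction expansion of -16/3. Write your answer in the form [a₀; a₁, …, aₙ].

⌊-16/3⌋ = -6, remainder 2
⌊3/2⌋ = 1, remainder 1
⌊2/1⌋ = 2, remainder 0

[-6; 1, 2]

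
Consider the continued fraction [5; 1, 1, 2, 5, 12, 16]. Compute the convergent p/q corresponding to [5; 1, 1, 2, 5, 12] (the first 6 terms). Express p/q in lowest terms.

1840/329

Start with 12.
5 + 1/(12/1) = 5 + 1/12 = 61/12
2 + 1/(61/12) = 2 + 12/61 = 134/61
1 + 1/(134/61) = 1 + 61/134 = 195/134
1 + 1/(195/134) = 1 + 134/195 = 329/195
5 + 1/(329/195) = 5 + 195/329 = 1840/329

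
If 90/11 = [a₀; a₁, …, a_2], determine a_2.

Run the Euclidean algorithm, recording each quotient:
90 ÷ 11 → quotient 8, remainder 2
11 ÷ 2 → quotient 5, remainder 1
2 ÷ 1 → quotient 2, remainder 0

2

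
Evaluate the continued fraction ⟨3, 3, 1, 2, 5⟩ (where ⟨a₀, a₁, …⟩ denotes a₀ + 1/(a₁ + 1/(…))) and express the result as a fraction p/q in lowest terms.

193/59

Use the convergent recurrence hₖ = aₖ·hₖ₋₁ + hₖ₋₂ (and likewise for the denominators kₖ):
a_0 = 3: 3/1
a_1 = 3: 10/3
a_2 = 1: 13/4
a_3 = 2: 36/11
a_4 = 5: 193/59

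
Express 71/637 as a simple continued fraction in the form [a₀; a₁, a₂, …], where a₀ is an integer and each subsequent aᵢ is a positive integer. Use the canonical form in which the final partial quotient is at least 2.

[0; 8, 1, 34, 2]

71 = 0·637 + 71, so a_0 = 0
637 = 8·71 + 69, so a_1 = 8
71 = 1·69 + 2, so a_2 = 1
69 = 34·2 + 1, so a_3 = 34
2 = 2·1 + 0, so a_4 = 2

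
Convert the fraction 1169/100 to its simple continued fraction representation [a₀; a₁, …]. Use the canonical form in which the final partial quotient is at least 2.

[11; 1, 2, 4, 2, 3]

Apply division with remainder until the remainder is 0:
1169 = 11·100 + 69, so a_0 = 11
100 = 1·69 + 31, so a_1 = 1
69 = 2·31 + 7, so a_2 = 2
31 = 4·7 + 3, so a_3 = 4
7 = 2·3 + 1, so a_4 = 2
3 = 3·1 + 0, so a_5 = 3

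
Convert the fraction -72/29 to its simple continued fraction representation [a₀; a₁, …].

[-3; 1, 1, 14]

-72 ÷ 29 → quotient -3, remainder 15
29 ÷ 15 → quotient 1, remainder 14
15 ÷ 14 → quotient 1, remainder 1
14 ÷ 1 → quotient 14, remainder 0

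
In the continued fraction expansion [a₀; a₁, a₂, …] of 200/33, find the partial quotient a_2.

2

⌊200/33⌋ = 6, remainder 2
⌊33/2⌋ = 16, remainder 1
⌊2/1⌋ = 2, remainder 0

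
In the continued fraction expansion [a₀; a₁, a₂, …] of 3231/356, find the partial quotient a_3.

3231 ÷ 356 → quotient 9, remainder 27
356 ÷ 27 → quotient 13, remainder 5
27 ÷ 5 → quotient 5, remainder 2
5 ÷ 2 → quotient 2, remainder 1

2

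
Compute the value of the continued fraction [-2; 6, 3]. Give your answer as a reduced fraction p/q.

-35/19

a_0 = -2: -2/1
a_1 = 6: -11/6
a_2 = 3: -35/19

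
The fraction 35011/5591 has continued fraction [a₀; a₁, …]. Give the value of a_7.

4

35011 = 6·5591 + 1465, so a_0 = 6
5591 = 3·1465 + 1196, so a_1 = 3
1465 = 1·1196 + 269, so a_2 = 1
1196 = 4·269 + 120, so a_3 = 4
269 = 2·120 + 29, so a_4 = 2
120 = 4·29 + 4, so a_5 = 4
29 = 7·4 + 1, so a_6 = 7
4 = 4·1 + 0, so a_7 = 4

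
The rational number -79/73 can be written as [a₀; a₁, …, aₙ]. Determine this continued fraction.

-79 ÷ 73 → quotient -2, remainder 67
73 ÷ 67 → quotient 1, remainder 6
67 ÷ 6 → quotient 11, remainder 1
6 ÷ 1 → quotient 6, remainder 0

[-2; 1, 11, 6]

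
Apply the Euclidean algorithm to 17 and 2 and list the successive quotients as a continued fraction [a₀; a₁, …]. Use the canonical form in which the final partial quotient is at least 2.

17 = 8·2 + 1, so a_0 = 8
2 = 2·1 + 0, so a_1 = 2

[8; 2]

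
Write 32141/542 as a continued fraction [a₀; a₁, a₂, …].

Run the Euclidean algorithm, recording each quotient:
32141 = 59·542 + 163, so a_0 = 59
542 = 3·163 + 53, so a_1 = 3
163 = 3·53 + 4, so a_2 = 3
53 = 13·4 + 1, so a_3 = 13
4 = 4·1 + 0, so a_4 = 4

[59; 3, 3, 13, 4]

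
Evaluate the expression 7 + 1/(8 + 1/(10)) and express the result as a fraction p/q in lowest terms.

Starting at the tail and folding back:
Start with 10.
8 + 1/(10/1) = 8 + 1/10 = 81/10
7 + 1/(81/10) = 7 + 10/81 = 577/81

577/81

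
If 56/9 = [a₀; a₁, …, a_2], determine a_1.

56 = 6·9 + 2, so a_0 = 6
9 = 4·2 + 1, so a_1 = 4

4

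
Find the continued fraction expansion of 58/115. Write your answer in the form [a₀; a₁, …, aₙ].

[0; 1, 1, 57]

Repeatedly divide and take the remainder:
⌊58/115⌋ = 0, remainder 58
⌊115/58⌋ = 1, remainder 57
⌊58/57⌋ = 1, remainder 1
⌊57/1⌋ = 57, remainder 0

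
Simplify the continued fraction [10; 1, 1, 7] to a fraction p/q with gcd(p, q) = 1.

Compute successive convergents:
a_0 = 10: 10/1
a_1 = 1: 11/1
a_2 = 1: 21/2
a_3 = 7: 158/15

158/15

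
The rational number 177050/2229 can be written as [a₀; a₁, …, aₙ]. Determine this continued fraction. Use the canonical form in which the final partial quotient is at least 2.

177050 = 79·2229 + 959, so a_0 = 79
2229 = 2·959 + 311, so a_1 = 2
959 = 3·311 + 26, so a_2 = 3
311 = 11·26 + 25, so a_3 = 11
26 = 1·25 + 1, so a_4 = 1
25 = 25·1 + 0, so a_5 = 25

[79; 2, 3, 11, 1, 25]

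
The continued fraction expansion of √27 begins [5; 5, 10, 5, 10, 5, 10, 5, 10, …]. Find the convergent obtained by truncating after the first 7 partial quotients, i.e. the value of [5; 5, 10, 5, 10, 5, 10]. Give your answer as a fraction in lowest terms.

Use the convergent recurrence hₖ = aₖ·hₖ₋₁ + hₖ₋₂ (and likewise for the denominators kₖ):
a_0 = 5: 5/1
a_1 = 5: 26/5
a_2 = 10: 265/51
a_3 = 5: 1351/260
a_4 = 10: 13775/2651
a_5 = 5: 70226/13515
a_6 = 10: 716035/137801

716035/137801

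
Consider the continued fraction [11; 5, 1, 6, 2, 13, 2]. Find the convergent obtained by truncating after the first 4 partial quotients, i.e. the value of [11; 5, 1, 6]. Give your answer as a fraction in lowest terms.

Start with 6.
1 + 1/(6/1) = 1 + 1/6 = 7/6
5 + 1/(7/6) = 5 + 6/7 = 41/7
11 + 1/(41/7) = 11 + 7/41 = 458/41

458/41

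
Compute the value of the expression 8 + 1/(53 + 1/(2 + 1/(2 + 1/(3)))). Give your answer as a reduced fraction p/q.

Start with 3.
2 + 1/(3/1) = 2 + 1/3 = 7/3
2 + 1/(7/3) = 2 + 3/7 = 17/7
53 + 1/(17/7) = 53 + 7/17 = 908/17
8 + 1/(908/17) = 8 + 17/908 = 7281/908

7281/908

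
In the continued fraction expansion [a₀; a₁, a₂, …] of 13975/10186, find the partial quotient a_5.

Run the Euclidean algorithm, recording each quotient:
⌊13975/10186⌋ = 1, remainder 3789
⌊10186/3789⌋ = 2, remainder 2608
⌊3789/2608⌋ = 1, remainder 1181
⌊2608/1181⌋ = 2, remainder 246
⌊1181/246⌋ = 4, remainder 197
⌊246/197⌋ = 1, remainder 49

1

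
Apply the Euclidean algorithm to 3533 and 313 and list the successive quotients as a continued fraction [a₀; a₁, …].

[11; 3, 2, 10, 1, 3]

Apply division with remainder until the remainder is 0:
⌊3533/313⌋ = 11, remainder 90
⌊313/90⌋ = 3, remainder 43
⌊90/43⌋ = 2, remainder 4
⌊43/4⌋ = 10, remainder 3
⌊4/3⌋ = 1, remainder 1
⌊3/1⌋ = 3, remainder 0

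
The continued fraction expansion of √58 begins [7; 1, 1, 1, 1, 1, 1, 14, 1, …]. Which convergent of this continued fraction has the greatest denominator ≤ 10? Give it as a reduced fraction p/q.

a_0 = 7: 7/1  (≤ bound)
a_1 = 1: 8/1  (≤ bound)
a_2 = 1: 15/2  (≤ bound)
a_3 = 1: 23/3  (≤ bound)
a_4 = 1: 38/5  (≤ bound)
a_5 = 1: 61/8  (≤ bound)
a_6 = 1: 99/13  (> 10, stop)

61/8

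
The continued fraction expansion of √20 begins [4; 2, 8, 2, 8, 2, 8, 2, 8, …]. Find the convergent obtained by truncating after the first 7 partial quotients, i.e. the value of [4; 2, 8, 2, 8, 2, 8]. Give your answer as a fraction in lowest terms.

24476/5473

Use the convergent recurrence hₖ = aₖ·hₖ₋₁ + hₖ₋₂ (and likewise for the denominators kₖ):
a_0 = 4: 4/1
a_1 = 2: 9/2
a_2 = 8: 76/17
a_3 = 2: 161/36
a_4 = 8: 1364/305
a_5 = 2: 2889/646
a_6 = 8: 24476/5473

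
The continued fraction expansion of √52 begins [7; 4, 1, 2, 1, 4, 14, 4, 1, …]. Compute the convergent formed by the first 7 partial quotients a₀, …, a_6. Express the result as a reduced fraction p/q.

9223/1279

Starting at the tail and folding back:
Start with 14.
4 + 1/(14/1) = 4 + 1/14 = 57/14
1 + 1/(57/14) = 1 + 14/57 = 71/57
2 + 1/(71/57) = 2 + 57/71 = 199/71
1 + 1/(199/71) = 1 + 71/199 = 270/199
4 + 1/(270/199) = 4 + 199/270 = 1279/270
7 + 1/(1279/270) = 7 + 270/1279 = 9223/1279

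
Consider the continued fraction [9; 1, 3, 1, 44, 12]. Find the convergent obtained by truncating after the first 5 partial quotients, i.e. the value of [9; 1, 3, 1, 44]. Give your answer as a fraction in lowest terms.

Compute successive convergents:
a_0 = 9: 9/1
a_1 = 1: 10/1
a_2 = 3: 39/4
a_3 = 1: 49/5
a_4 = 44: 2195/224

2195/224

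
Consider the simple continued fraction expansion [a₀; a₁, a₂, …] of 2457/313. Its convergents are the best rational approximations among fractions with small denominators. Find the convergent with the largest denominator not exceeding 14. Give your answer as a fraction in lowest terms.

102/13

a_0 = 7: 7/1  (≤ bound)
a_1 = 1: 8/1  (≤ bound)
a_2 = 5: 47/6  (≤ bound)
a_3 = 1: 55/7  (≤ bound)
a_4 = 1: 102/13  (≤ bound)
a_5 = 1: 157/20  (> 14, stop)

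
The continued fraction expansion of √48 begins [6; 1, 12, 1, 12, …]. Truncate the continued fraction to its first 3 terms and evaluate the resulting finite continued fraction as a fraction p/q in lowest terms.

90/13

Build up convergents one term at a time:
a_0 = 6: 6/1
a_1 = 1: 7/1
a_2 = 12: 90/13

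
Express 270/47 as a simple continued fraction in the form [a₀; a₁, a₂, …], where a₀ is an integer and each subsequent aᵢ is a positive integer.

[5; 1, 2, 1, 11]

Apply division with remainder until the remainder is 0:
270 = 5·47 + 35, so a_0 = 5
47 = 1·35 + 12, so a_1 = 1
35 = 2·12 + 11, so a_2 = 2
12 = 1·11 + 1, so a_3 = 1
11 = 11·1 + 0, so a_4 = 11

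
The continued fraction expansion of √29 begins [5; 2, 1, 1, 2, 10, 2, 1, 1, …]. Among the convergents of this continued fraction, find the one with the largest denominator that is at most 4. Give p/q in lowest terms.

16/3

List convergents until the denominator exceeds the bound:
a_0 = 5: 5/1  (≤ bound)
a_1 = 2: 11/2  (≤ bound)
a_2 = 1: 16/3  (≤ bound)
a_3 = 1: 27/5  (> 4, stop)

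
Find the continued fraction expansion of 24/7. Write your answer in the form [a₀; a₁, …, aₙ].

⌊24/7⌋ = 3, remainder 3
⌊7/3⌋ = 2, remainder 1
⌊3/1⌋ = 3, remainder 0

[3; 2, 3]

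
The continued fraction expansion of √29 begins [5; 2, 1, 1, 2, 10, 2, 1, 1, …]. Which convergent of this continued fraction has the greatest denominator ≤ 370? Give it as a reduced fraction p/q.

1524/283

List convergents until the denominator exceeds the bound:
a_0 = 5: 5/1  (≤ bound)
a_1 = 2: 11/2  (≤ bound)
a_2 = 1: 16/3  (≤ bound)
a_3 = 1: 27/5  (≤ bound)
a_4 = 2: 70/13  (≤ bound)
a_5 = 10: 727/135  (≤ bound)
a_6 = 2: 1524/283  (≤ bound)
a_7 = 1: 2251/418  (> 370, stop)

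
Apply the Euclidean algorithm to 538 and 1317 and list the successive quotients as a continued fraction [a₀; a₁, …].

[0; 2, 2, 4, 3, 3, 2, 2]

Repeatedly divide and take the remainder:
⌊538/1317⌋ = 0, remainder 538
⌊1317/538⌋ = 2, remainder 241
⌊538/241⌋ = 2, remainder 56
⌊241/56⌋ = 4, remainder 17
⌊56/17⌋ = 3, remainder 5
⌊17/5⌋ = 3, remainder 2
⌊5/2⌋ = 2, remainder 1
⌊2/1⌋ = 2, remainder 0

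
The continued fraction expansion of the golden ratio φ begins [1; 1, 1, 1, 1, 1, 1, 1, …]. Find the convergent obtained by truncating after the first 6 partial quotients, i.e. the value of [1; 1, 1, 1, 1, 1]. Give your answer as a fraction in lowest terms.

Use the convergent recurrence hₖ = aₖ·hₖ₋₁ + hₖ₋₂ (and likewise for the denominators kₖ):
a_0 = 1: 1/1
a_1 = 1: 2/1
a_2 = 1: 3/2
a_3 = 1: 5/3
a_4 = 1: 8/5
a_5 = 1: 13/8

13/8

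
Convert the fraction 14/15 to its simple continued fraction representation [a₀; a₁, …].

14 ÷ 15 → quotient 0, remainder 14
15 ÷ 14 → quotient 1, remainder 1
14 ÷ 1 → quotient 14, remainder 0

[0; 1, 14]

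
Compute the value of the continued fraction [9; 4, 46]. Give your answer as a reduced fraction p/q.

Starting at the tail and folding back:
Start with 46.
4 + 1/(46/1) = 4 + 1/46 = 185/46
9 + 1/(185/46) = 9 + 46/185 = 1711/185

1711/185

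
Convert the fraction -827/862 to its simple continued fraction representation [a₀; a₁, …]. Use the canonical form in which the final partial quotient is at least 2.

[-1; 24, 1, 1, 1, 2, 4]

-827 ÷ 862 → quotient -1, remainder 35
862 ÷ 35 → quotient 24, remainder 22
35 ÷ 22 → quotient 1, remainder 13
22 ÷ 13 → quotient 1, remainder 9
13 ÷ 9 → quotient 1, remainder 4
9 ÷ 4 → quotient 2, remainder 1
4 ÷ 1 → quotient 4, remainder 0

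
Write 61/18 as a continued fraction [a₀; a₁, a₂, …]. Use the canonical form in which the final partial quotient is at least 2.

[3; 2, 1, 1, 3]

⌊61/18⌋ = 3, remainder 7
⌊18/7⌋ = 2, remainder 4
⌊7/4⌋ = 1, remainder 3
⌊4/3⌋ = 1, remainder 1
⌊3/1⌋ = 3, remainder 0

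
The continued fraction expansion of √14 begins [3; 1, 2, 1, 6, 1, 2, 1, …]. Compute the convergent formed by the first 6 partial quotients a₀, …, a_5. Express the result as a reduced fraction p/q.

Use the convergent recurrence hₖ = aₖ·hₖ₋₁ + hₖ₋₂ (and likewise for the denominators kₖ):
a_0 = 3: 3/1
a_1 = 1: 4/1
a_2 = 2: 11/3
a_3 = 1: 15/4
a_4 = 6: 101/27
a_5 = 1: 116/31

116/31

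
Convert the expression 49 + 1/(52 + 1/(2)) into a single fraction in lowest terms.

5147/105

Start with 2.
52 + 1/(2/1) = 52 + 1/2 = 105/2
49 + 1/(105/2) = 49 + 2/105 = 5147/105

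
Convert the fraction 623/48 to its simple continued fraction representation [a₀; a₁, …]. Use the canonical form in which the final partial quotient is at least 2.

623 = 12·48 + 47, so a_0 = 12
48 = 1·47 + 1, so a_1 = 1
47 = 47·1 + 0, so a_2 = 47

[12; 1, 47]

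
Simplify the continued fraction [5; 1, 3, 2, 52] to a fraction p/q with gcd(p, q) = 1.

a_0 = 5: 5/1
a_1 = 1: 6/1
a_2 = 3: 23/4
a_3 = 2: 52/9
a_4 = 52: 2727/472

2727/472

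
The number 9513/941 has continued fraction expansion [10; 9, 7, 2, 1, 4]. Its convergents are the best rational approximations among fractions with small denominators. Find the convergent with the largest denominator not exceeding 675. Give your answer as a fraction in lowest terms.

List convergents until the denominator exceeds the bound:
a_0 = 10: 10/1  (≤ bound)
a_1 = 9: 91/9  (≤ bound)
a_2 = 7: 647/64  (≤ bound)
a_3 = 2: 1385/137  (≤ bound)
a_4 = 1: 2032/201  (≤ bound)
a_5 = 4: 9513/941  (> 675, stop)

2032/201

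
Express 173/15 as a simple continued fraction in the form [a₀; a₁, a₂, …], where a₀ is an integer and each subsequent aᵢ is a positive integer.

173 ÷ 15 → quotient 11, remainder 8
15 ÷ 8 → quotient 1, remainder 7
8 ÷ 7 → quotient 1, remainder 1
7 ÷ 1 → quotient 7, remainder 0

[11; 1, 1, 7]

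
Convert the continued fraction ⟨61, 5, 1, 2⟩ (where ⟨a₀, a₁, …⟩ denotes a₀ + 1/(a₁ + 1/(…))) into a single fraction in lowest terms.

a_0 = 61: 61/1
a_1 = 5: 306/5
a_2 = 1: 367/6
a_3 = 2: 1040/17

1040/17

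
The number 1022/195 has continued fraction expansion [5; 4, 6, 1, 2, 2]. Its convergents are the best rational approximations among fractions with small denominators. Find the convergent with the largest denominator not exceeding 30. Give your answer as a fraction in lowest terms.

List convergents until the denominator exceeds the bound:
a_0 = 5: 5/1  (≤ bound)
a_1 = 4: 21/4  (≤ bound)
a_2 = 6: 131/25  (≤ bound)
a_3 = 1: 152/29  (≤ bound)
a_4 = 2: 435/83  (> 30, stop)

152/29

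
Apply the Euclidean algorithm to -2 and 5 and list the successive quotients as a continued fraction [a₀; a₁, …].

Repeatedly divide and take the remainder:
-2 ÷ 5 → quotient -1, remainder 3
5 ÷ 3 → quotient 1, remainder 2
3 ÷ 2 → quotient 1, remainder 1
2 ÷ 1 → quotient 2, remainder 0

[-1; 1, 1, 2]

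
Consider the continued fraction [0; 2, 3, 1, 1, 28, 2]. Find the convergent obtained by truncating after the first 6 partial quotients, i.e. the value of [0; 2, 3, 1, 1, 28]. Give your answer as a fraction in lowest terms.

200/457

Start with 28.
1 + 1/(28/1) = 1 + 1/28 = 29/28
1 + 1/(29/28) = 1 + 28/29 = 57/29
3 + 1/(57/29) = 3 + 29/57 = 200/57
2 + 1/(200/57) = 2 + 57/200 = 457/200
0 + 1/(457/200) = 0 + 200/457 = 200/457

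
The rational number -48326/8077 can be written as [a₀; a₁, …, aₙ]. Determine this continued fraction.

[-6; 59, 2, 1, 1, 3, 3, 2]

Apply division with remainder until the remainder is 0:
⌊-48326/8077⌋ = -6, remainder 136
⌊8077/136⌋ = 59, remainder 53
⌊136/53⌋ = 2, remainder 30
⌊53/30⌋ = 1, remainder 23
⌊30/23⌋ = 1, remainder 7
⌊23/7⌋ = 3, remainder 2
⌊7/2⌋ = 3, remainder 1
⌊2/1⌋ = 2, remainder 0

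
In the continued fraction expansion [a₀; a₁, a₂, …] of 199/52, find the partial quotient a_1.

1

⌊199/52⌋ = 3, remainder 43
⌊52/43⌋ = 1, remainder 9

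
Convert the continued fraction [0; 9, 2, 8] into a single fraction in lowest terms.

a_0 = 0: 0/1
a_1 = 9: 1/9
a_2 = 2: 2/19
a_3 = 8: 17/161

17/161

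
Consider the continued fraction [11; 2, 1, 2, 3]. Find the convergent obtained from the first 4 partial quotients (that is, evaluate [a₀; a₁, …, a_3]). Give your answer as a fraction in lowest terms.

91/8

a_0 = 11: 11/1
a_1 = 2: 23/2
a_2 = 1: 34/3
a_3 = 2: 91/8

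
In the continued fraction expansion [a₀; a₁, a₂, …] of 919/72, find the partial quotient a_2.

Apply division with remainder until the remainder is 0:
⌊919/72⌋ = 12, remainder 55
⌊72/55⌋ = 1, remainder 17
⌊55/17⌋ = 3, remainder 4

3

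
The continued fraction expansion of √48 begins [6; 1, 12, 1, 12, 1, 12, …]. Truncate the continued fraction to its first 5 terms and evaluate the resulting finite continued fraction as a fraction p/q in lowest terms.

Start with 12.
1 + 1/(12/1) = 1 + 1/12 = 13/12
12 + 1/(13/12) = 12 + 12/13 = 168/13
1 + 1/(168/13) = 1 + 13/168 = 181/168
6 + 1/(181/168) = 6 + 168/181 = 1254/181

1254/181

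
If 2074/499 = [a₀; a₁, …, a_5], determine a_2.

Apply division with remainder until the remainder is 0:
⌊2074/499⌋ = 4, remainder 78
⌊499/78⌋ = 6, remainder 31
⌊78/31⌋ = 2, remainder 16

2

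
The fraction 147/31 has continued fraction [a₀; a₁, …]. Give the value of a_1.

Apply division with remainder until the remainder is 0:
147 ÷ 31 → quotient 4, remainder 23
31 ÷ 23 → quotient 1, remainder 8

1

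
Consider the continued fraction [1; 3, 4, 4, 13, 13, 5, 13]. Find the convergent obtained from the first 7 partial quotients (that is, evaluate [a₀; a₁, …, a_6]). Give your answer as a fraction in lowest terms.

Start with 5.
13 + 1/(5/1) = 13 + 1/5 = 66/5
13 + 1/(66/5) = 13 + 5/66 = 863/66
4 + 1/(863/66) = 4 + 66/863 = 3518/863
4 + 1/(3518/863) = 4 + 863/3518 = 14935/3518
3 + 1/(14935/3518) = 3 + 3518/14935 = 48323/14935
1 + 1/(48323/14935) = 1 + 14935/48323 = 63258/48323

63258/48323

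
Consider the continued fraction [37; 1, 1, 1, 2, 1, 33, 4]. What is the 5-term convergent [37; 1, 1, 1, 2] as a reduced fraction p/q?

301/8

a_0 = 37: 37/1
a_1 = 1: 38/1
a_2 = 1: 75/2
a_3 = 1: 113/3
a_4 = 2: 301/8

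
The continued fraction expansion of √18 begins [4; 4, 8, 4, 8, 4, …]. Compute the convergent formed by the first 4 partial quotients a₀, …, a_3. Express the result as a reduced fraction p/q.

577/136

a_0 = 4: 4/1
a_1 = 4: 17/4
a_2 = 8: 140/33
a_3 = 4: 577/136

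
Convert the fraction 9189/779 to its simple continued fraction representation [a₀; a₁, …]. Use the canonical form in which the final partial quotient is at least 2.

[11; 1, 3, 1, 8, 1, 15]

⌊9189/779⌋ = 11, remainder 620
⌊779/620⌋ = 1, remainder 159
⌊620/159⌋ = 3, remainder 143
⌊159/143⌋ = 1, remainder 16
⌊143/16⌋ = 8, remainder 15
⌊16/15⌋ = 1, remainder 1
⌊15/1⌋ = 15, remainder 0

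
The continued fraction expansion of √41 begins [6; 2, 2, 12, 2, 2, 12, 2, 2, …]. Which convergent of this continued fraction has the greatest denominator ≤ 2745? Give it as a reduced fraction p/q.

2049/320

a_0 = 6: 6/1  (≤ bound)
a_1 = 2: 13/2  (≤ bound)
a_2 = 2: 32/5  (≤ bound)
a_3 = 12: 397/62  (≤ bound)
a_4 = 2: 826/129  (≤ bound)
a_5 = 2: 2049/320  (≤ bound)
a_6 = 12: 25414/3969  (> 2745, stop)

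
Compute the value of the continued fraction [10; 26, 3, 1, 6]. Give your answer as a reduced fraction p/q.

Compute successive convergents:
a_0 = 10: 10/1
a_1 = 26: 261/26
a_2 = 3: 793/79
a_3 = 1: 1054/105
a_4 = 6: 7117/709

7117/709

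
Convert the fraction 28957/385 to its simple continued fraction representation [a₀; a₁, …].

28957 = 75·385 + 82, so a_0 = 75
385 = 4·82 + 57, so a_1 = 4
82 = 1·57 + 25, so a_2 = 1
57 = 2·25 + 7, so a_3 = 2
25 = 3·7 + 4, so a_4 = 3
7 = 1·4 + 3, so a_5 = 1
4 = 1·3 + 1, so a_6 = 1
3 = 3·1 + 0, so a_7 = 3

[75; 4, 1, 2, 3, 1, 1, 3]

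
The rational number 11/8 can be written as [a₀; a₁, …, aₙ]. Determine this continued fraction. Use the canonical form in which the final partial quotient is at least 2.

Repeatedly divide and take the remainder:
⌊11/8⌋ = 1, remainder 3
⌊8/3⌋ = 2, remainder 2
⌊3/2⌋ = 1, remainder 1
⌊2/1⌋ = 2, remainder 0

[1; 2, 1, 2]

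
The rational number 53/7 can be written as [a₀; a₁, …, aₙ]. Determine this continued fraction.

[7; 1, 1, 3]

53 = 7·7 + 4, so a_0 = 7
7 = 1·4 + 3, so a_1 = 1
4 = 1·3 + 1, so a_2 = 1
3 = 3·1 + 0, so a_3 = 3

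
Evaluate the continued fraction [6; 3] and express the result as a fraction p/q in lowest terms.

Work from the innermost term outward:
Start with 3.
6 + 1/(3/1) = 6 + 1/3 = 19/3

19/3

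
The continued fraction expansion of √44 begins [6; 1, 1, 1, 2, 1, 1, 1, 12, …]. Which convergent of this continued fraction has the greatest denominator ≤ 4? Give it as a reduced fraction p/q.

List convergents until the denominator exceeds the bound:
a_0 = 6: 6/1  (≤ bound)
a_1 = 1: 7/1  (≤ bound)
a_2 = 1: 13/2  (≤ bound)
a_3 = 1: 20/3  (≤ bound)
a_4 = 2: 53/8  (> 4, stop)

20/3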